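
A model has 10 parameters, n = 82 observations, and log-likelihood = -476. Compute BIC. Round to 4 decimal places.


Compute k*ln(n) = 10*ln(82) = 10*4.406719 = 44.067190.
Then -2*loglik = 952.
BIC = 44.067190 + 952 = 996.067190, which rounds to 996.0672.

996.0672


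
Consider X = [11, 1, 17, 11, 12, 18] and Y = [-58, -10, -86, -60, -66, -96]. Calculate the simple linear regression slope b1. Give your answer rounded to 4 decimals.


First compute the means: xbar = 11.6667, ybar = -62.6667.
Then S_xx = sum((xi - xbar)^2) = 183.3333.
S_xy = sum((xi - xbar)(yi - ybar)) = -903.3333.
b1 = S_xy / S_xx = -903.3333 / 183.3333 = -4.9273.

-4.9273


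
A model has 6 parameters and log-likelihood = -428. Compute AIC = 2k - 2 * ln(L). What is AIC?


AIC = 2k - 2*loglik = 2(6) - 2(-428).
= 12 + 856 = 868.

868


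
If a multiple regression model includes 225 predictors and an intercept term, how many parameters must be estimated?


Total coefficients = number of predictors + 1 (for the intercept).
= 225 + 1 = 226.

226


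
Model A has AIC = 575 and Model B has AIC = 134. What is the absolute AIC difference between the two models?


Absolute difference = |575 - 134| = 441.
The model with lower AIC (B) is preferred.

441


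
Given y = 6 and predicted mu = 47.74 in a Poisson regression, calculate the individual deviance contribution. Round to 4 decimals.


First: ln(6/47.74) = -2.074010.
Then: 6 * -2.074010 = -12.444060.
y - mu = 6 - 47.74 = -41.74.
D = 2(-12.444060 - -41.74) = 58.591880, which rounds to 58.5919.

58.5919


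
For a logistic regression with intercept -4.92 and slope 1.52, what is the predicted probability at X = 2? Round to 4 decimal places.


Linear predictor: z = -4.92 + 1.52 * 2 = -1.8800.
P = 1/(1 + exp(1.8800)) = 1/(1 + 6.5535) = 0.1324.

0.1324


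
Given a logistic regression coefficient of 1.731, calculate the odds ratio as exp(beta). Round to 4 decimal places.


Odds ratio = exp(beta) = exp(1.731).
= 5.6463.

5.6463


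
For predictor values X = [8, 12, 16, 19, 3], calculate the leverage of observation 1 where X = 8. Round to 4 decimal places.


Mean of X: xbar = 11.6000.
SXX = 161.2000.
For X = 8: h = 1/5 + (8 - 11.6000)^2/161.2000 = 0.2804.

0.2804


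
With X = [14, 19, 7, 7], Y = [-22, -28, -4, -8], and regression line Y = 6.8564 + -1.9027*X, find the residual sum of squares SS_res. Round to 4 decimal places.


Compute predicted values, then residuals = yi - yhat_i.
Residuals: [-2.2186, 1.2949, 2.4625, -1.5375].
SSres = sum(residual^2) = 15.0268.

15.0268


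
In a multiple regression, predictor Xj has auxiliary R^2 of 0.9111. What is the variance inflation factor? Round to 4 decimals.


Denominator: 1 - 0.9111 = 0.0889.
VIF = 1 / 0.0889 = 11.2486.

11.2486


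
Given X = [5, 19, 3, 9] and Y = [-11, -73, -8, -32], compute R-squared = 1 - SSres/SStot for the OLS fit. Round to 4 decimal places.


The fitted line is Y = 6.7763 + -4.1974*X.
SSres = 16.0789, SStot = 2694.0000.
R^2 = 1 - SSres/SStot = 0.9940.

0.9940


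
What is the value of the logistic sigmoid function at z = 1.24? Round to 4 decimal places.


First, exp(-1.2400) = 0.2894.
Then sigma(z) = 1/(1 + 0.2894) = 0.7756.

0.7756


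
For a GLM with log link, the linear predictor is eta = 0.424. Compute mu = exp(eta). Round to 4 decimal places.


mu = exp(eta) = exp(0.424).
= 1.5281.

1.5281


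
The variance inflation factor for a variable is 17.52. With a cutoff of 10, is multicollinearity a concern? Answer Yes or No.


Check: VIF = 17.52 vs threshold = 10.
Since 17.52 >= 10, the answer is Yes.

Yes


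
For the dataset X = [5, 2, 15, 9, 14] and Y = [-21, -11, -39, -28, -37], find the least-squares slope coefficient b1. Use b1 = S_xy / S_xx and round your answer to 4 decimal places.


First compute the means: xbar = 9.0000, ybar = -27.2000.
Then S_xx = sum((xi - xbar)^2) = 126.0000.
S_xy = sum((xi - xbar)(yi - ybar)) = -258.0000.
b1 = S_xy / S_xx = -258.0000 / 126.0000 = -2.0476.

-2.0476


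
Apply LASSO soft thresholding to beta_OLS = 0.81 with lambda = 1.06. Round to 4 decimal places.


Check: |0.81| = 0.81 vs lambda = 1.06.
Since |beta| <= lambda, the coefficient is set to 0.
Soft-thresholded coefficient = 0.0000.

0.0000


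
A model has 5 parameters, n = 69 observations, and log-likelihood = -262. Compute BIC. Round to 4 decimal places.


k * ln(n) = 5 * ln(69) = 5 * 4.234107 = 21.170535.
-2 * loglik = -2 * (-262) = 524.
BIC = 21.170535 + 524 = 545.170535, which rounds to 545.1705.

545.1705


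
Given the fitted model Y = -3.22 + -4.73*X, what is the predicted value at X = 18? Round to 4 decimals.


Predicted value:
Y = -3.22 + (-4.73)(18) = -3.22 + -85.1400 = -88.3600.

-88.3600


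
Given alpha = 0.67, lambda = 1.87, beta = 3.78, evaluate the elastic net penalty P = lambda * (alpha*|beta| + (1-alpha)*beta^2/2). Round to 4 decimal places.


L1 component = 0.67 * |3.78| = 2.5326.
L2 component = 0.33 * 3.78^2 / 2 = 2.3576.
Penalty = 1.87 * (2.5326 + 2.3576) = 1.87 * 4.8902 = 9.1446.

9.1446


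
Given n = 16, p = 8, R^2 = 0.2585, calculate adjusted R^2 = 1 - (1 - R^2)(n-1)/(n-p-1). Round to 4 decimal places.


Adjusted R^2 = 1 - (1 - R^2) * (n-1)/(n-p-1).
(1 - R^2) = 0.7415.
(n-1)/(n-p-1) = 15/7.
(1 - R^2) * (n-1) = 0.7415 * 15 = 11.1225.
Divide by (n-p-1): 11.1225 / 7 = 1.5889.
Adj R^2 = 1 - 1.5889 = -0.5889.

-0.5889


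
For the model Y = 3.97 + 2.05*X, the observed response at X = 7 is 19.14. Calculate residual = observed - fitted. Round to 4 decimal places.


Fitted value at X = 7 is yhat = 3.97 + 2.05*7 = 18.3200.
Residual = 19.14 - 18.3200 = 0.8200.

0.8200


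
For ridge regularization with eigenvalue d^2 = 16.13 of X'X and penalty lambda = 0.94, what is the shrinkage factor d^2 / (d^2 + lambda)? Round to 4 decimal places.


d^2 + lambda = 16.13 + 0.94 = 17.0700.
Shrinkage factor = 16.13/17.0700 = 0.9449.

0.9449


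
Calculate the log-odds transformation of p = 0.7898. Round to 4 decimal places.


The odds are p/(1-p) = 0.7898 / 0.2102 = 3.7574.
logit(p) = ln(3.7574) = 1.3237.

1.3237


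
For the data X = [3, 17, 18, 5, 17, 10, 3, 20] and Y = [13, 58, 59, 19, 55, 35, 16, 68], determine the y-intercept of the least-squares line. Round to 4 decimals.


The slope is b1 = 3.0783.
Sample means are xbar = 11.6250 and ybar = 40.3750.
Intercept: b0 = 40.3750 - (3.0783)(11.6250) = 4.5895.

4.5895


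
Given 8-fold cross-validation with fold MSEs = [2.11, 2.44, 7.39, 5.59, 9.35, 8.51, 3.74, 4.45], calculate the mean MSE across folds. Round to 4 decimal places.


Sum of fold MSEs = 43.5800.
Average = 43.5800 / 8 = 5.4475.

5.4475


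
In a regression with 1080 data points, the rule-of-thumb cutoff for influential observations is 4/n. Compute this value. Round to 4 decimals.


The threshold is 4/n.
4/1080 = 0.0037.

0.0037


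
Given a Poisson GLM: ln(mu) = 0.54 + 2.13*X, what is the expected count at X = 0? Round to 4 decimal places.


Compute eta = 0.54 + 2.13 * 0 = 0.5400.
Apply inverse link: mu = e^0.5400 = 1.7160.

1.7160


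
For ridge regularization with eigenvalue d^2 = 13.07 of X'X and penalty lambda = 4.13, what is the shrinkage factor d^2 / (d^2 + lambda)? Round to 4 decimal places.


Compute the denominator: 13.07 + 4.13 = 17.2000.
Shrinkage factor = 13.07 / 17.2000 = 0.7599.

0.7599


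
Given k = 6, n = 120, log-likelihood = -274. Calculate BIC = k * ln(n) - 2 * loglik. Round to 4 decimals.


k * ln(n) = 6 * ln(120) = 6 * 4.787492 = 28.724952.
-2 * loglik = -2 * (-274) = 548.
BIC = 28.724952 + 548 = 576.724952, which rounds to 576.7250.

576.7250


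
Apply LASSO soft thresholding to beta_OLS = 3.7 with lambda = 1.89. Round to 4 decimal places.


Check: |3.7| = 3.7 vs lambda = 1.89.
Since |beta| > lambda, coefficient = sign(beta)*(|beta| - lambda) = 1.8100.
Soft-thresholded coefficient = 1.8100.

1.8100


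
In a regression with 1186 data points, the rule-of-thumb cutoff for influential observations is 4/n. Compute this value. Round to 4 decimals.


Cook's distance cutoff = 4/n = 4/1186.
= 0.0034.

0.0034


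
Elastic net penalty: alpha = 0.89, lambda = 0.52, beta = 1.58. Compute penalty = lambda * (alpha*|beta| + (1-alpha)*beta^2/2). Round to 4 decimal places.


alpha * |beta| = 0.89 * 1.58 = 1.4062.
(1-alpha) * beta^2/2 = 0.11 * 2.4964/2 = 0.1373.
Total = 0.52 * (1.4062 + 0.1373) = 0.8026.

0.8026


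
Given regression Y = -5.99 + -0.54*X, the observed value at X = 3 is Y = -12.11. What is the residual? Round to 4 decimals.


Compute yhat = -5.99 + (-0.54)(3) = -7.6100.
Residual = actual - predicted = -12.11 - -7.6100 = -4.5000.

-4.5000


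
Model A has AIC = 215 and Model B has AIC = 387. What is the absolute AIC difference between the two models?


Compute |215 - 387| = 172.
Model A has the smaller AIC.

172


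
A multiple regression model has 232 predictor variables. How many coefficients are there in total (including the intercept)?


Including the intercept, the model has 232 predictor coefficients + 1 intercept.
Total = 233.

233


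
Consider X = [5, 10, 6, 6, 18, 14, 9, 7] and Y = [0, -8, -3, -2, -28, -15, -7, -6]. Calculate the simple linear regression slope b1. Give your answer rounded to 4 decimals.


The sample means are xbar = 9.3750 and ybar = -8.6250.
Compute S_xx = 143.8750 and S_xy = -282.1250.
Slope b1 = S_xy / S_xx = -282.1250 / 143.8750 = -1.9609.

-1.9609


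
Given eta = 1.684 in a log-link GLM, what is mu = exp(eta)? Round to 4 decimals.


mu = exp(eta) = exp(1.684).
= 5.3871.

5.3871


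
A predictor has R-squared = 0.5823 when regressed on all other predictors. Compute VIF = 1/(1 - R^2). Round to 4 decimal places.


Using VIF = 1/(1 - R^2_j):
1 - 0.5823 = 0.4177.
VIF = 2.3941.

2.3941


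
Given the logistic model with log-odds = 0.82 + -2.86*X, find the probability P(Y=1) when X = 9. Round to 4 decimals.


Compute z = 0.82 + (-2.86)(9) = -24.9200.
exp(-z) = 66468899598.2650.
P = 1/(1 + 66468899598.2650) = 0.0000.

0.0000


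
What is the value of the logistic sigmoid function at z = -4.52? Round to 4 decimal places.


exp(4.5200) = 91.8356.
1 + exp(-z) = 92.8356.
sigmoid = 1/92.8356 = 0.0108.

0.0108


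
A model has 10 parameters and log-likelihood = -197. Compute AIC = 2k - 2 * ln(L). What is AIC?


AIC = 2k - 2*loglik = 2(10) - 2(-197).
= 20 + 394 = 414.

414


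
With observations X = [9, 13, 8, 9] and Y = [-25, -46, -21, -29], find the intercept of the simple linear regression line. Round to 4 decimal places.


The slope is b1 = -4.8983.
Sample means are xbar = 9.7500 and ybar = -30.2500.
Intercept: b0 = -30.2500 - (-4.8983)(9.7500) = 17.5085.

17.5085


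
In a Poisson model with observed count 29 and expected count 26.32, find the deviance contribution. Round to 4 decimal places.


First: ln(29/26.32) = 0.096967.
Then: 29 * 0.096967 = 2.812043.
y - mu = 29 - 26.32 = 2.68.
D = 2(2.812043 - 2.68) = 0.264086, which rounds to 0.2641.

0.2641


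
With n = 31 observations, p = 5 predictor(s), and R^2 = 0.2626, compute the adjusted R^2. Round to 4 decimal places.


Using the formula:
(1 - 0.2626) = 0.7374.
Multiply by 30/25: 0.7374 * 30 = 22.1220, then 22.1220 / 25 = 0.8849.
Adj R^2 = 1 - 0.8849 = 0.1151.

0.1151


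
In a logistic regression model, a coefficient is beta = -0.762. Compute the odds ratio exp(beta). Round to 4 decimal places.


exp(-0.762) = 0.4667.
So the odds ratio is 0.4667.

0.4667


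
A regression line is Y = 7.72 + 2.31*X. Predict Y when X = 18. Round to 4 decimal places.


Predicted value:
Y = 7.72 + (2.31)(18) = 7.72 + 41.5800 = 49.3000.

49.3000


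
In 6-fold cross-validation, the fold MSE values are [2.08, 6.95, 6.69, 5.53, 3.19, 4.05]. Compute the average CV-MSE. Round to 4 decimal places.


Add all fold MSEs: 28.4900.
Divide by k = 6: 28.4900/6 = 4.7483.

4.7483


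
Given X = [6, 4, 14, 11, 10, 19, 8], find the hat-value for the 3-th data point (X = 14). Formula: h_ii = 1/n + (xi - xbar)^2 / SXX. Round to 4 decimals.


Compute xbar = 10.2857 with n = 7 observations.
SXX = 153.4286.
Leverage = 1/7 + (14 - 10.2857)^2/153.4286 = 0.2328.

0.2328


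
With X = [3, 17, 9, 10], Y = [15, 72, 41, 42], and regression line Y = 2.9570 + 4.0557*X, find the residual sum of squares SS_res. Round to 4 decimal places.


Predicted values from Y = 2.9570 + 4.0557*X.
Residuals: [-0.1241, 0.0961, 1.5417, -1.5140].
SSres = 4.6937.

4.6937


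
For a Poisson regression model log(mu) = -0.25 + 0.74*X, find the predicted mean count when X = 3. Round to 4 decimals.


eta = -0.25 + 0.74 * 3 = 1.9700.
mu = exp(1.9700) = 7.1707.

7.1707


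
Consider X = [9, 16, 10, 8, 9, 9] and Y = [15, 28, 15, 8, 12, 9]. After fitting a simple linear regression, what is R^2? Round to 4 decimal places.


The fitted line is Y = -9.5914 + 2.3696*X.
SSres = 20.9805, SStot = 261.5000.
R^2 = 1 - SSres/SStot = 0.9198.

0.9198


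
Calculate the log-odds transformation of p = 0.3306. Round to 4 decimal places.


The odds are p/(1-p) = 0.3306 / 0.6694 = 0.4939.
logit(p) = ln(0.4939) = -0.7055.

-0.7055


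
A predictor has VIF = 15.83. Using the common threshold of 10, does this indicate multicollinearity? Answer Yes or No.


The threshold is 10.
VIF = 15.83 is >= 10.
Multicollinearity indication: Yes.

Yes


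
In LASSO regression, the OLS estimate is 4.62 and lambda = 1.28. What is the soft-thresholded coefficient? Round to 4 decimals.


Check: |4.62| = 4.62 vs lambda = 1.28.
Since |beta| > lambda, coefficient = sign(beta)*(|beta| - lambda) = 3.3400.
Soft-thresholded coefficient = 3.3400.

3.3400


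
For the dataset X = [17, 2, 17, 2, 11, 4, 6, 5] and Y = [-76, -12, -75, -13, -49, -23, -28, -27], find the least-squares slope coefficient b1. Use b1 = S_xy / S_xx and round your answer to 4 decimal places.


Calculate xbar = 8.0000, ybar = -37.8750.
S_xx = 272.0000, S_xy = -1127.0000.
Using b1 = S_xy / S_xx = -1127.0000 / 272.0000, we get b1 = -4.1434.

-4.1434


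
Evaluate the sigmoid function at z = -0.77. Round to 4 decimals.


Compute exp(0.7700) = 2.1598.
Sigmoid = 1 / (1 + 2.1598) = 1 / 3.1598 = 0.3165.

0.3165


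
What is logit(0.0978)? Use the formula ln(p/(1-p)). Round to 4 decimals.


1 - p = 0.9022.
p/(1-p) = 0.1084.
logit = ln(0.1084) = -2.2219.

-2.2219


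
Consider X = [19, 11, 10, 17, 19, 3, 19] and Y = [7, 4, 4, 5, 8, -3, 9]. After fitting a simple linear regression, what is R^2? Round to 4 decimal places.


Fit the OLS line: b0 = -3.6646, b1 = 0.6087.
SSres = 9.6398.
SStot = 94.8571.
R^2 = 1 - 9.6398/94.8571 = 0.8984.

0.8984


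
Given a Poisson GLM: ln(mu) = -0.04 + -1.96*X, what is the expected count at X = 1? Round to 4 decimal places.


Compute eta = -0.04 + -1.96 * 1 = -2.0000.
Apply inverse link: mu = e^-2.0000 = 0.1353.

0.1353


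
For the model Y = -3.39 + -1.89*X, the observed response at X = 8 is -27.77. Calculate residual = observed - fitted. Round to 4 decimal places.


Compute yhat = -3.39 + (-1.89)(8) = -18.5100.
Residual = actual - predicted = -27.77 - -18.5100 = -9.2600.

-9.2600


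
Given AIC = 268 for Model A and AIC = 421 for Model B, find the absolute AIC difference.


Absolute difference = |268 - 421| = 153.
The model with lower AIC (A) is preferred.

153


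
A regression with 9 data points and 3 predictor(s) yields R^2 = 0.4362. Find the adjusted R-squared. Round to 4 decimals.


Using the formula:
(1 - 0.4362) = 0.5638.
Multiply by 8/5: 0.5638 * 8 = 4.5104, then 4.5104 / 5 = 0.9021.
Adj R^2 = 1 - 0.9021 = 0.0979.

0.0979


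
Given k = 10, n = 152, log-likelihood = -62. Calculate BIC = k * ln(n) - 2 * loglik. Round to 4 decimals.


k * ln(n) = 10 * ln(152) = 10 * 5.023881 = 50.238810.
-2 * loglik = -2 * (-62) = 124.
BIC = 50.238810 + 124 = 174.238810, which rounds to 174.2388.

174.2388


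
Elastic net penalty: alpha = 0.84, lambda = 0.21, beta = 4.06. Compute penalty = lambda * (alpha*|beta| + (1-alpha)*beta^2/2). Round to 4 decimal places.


Compute:
L1 = 0.84 * 4.06 = 3.4104.
L2 = 0.16 * 4.06^2 / 2 = 1.3187.
Penalty = 0.21 * (3.4104 + 1.3187) = 0.9931.

0.9931


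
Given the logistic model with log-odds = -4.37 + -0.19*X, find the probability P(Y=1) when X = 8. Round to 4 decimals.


z = -4.37 + -0.19 * 8 = -5.8900.
Sigmoid: P = 1 / (1 + exp(5.8900)) = 0.0028.

0.0028


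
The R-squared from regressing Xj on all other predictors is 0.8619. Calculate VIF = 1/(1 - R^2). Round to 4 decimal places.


Using VIF = 1/(1 - R^2_j):
1 - 0.8619 = 0.1381.
VIF = 7.2411.

7.2411


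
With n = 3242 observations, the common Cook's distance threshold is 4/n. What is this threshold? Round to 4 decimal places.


Using the rule of thumb:
Threshold = 4 / 3242 = 0.0012.

0.0012


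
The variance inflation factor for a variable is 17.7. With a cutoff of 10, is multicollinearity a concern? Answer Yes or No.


Compare VIF = 17.7 to the threshold of 10.
17.7 >= 10, so the answer is Yes.

Yes


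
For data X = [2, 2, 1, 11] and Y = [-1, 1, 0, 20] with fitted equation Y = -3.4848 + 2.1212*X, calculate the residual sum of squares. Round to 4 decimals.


Compute predicted values, then residuals = yi - yhat_i.
Residuals: [-1.7576, 0.2424, 1.3636, 0.1516].
SSres = sum(residual^2) = 5.0303.

5.0303


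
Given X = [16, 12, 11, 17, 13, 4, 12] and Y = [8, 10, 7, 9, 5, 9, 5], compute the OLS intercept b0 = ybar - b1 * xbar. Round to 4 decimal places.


The slope is b1 = -0.0428.
Sample means are xbar = 12.1429 and ybar = 7.5714.
Intercept: b0 = 7.5714 - (-0.0428)(12.1429) = 8.0909.

8.0909


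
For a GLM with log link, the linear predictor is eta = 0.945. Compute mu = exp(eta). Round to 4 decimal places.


The inverse log link gives:
mu = exp(0.945) = 2.5728.

2.5728


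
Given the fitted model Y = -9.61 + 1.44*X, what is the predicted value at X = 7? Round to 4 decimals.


Predicted value:
Y = -9.61 + (1.44)(7) = -9.61 + 10.0800 = 0.4700.

0.4700


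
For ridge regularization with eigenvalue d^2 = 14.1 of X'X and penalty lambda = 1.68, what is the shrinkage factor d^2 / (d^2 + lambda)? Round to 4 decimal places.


d^2 + lambda = 14.1 + 1.68 = 15.7800.
Shrinkage factor = 14.1/15.7800 = 0.8935.

0.8935


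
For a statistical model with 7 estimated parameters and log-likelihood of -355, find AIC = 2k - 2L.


AIC = 2k - 2*loglik = 2(7) - 2(-355).
= 14 + 710 = 724.

724


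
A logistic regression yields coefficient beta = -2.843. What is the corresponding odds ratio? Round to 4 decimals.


exp(-2.843) = 0.0583.
So the odds ratio is 0.0583.

0.0583


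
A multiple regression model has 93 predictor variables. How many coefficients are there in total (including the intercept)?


Each predictor gets one coefficient, plus one intercept.
Total parameters = 93 + 1 = 94.

94


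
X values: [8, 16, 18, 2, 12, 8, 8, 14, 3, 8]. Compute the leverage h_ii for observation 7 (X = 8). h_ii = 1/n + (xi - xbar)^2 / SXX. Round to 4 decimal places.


n = 10, xbar = 9.7000.
SXX = sum((xi - xbar)^2) = 248.1000.
h = 1/10 + (8 - 9.7000)^2 / 248.1000 = 0.1116.

0.1116


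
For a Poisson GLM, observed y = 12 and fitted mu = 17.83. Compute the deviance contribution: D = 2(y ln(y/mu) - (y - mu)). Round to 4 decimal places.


Compute y*ln(y/mu) = 12*ln(12/17.83) = 12*-0.395976 = -4.751712.
y - mu = -5.83.
D = 2*(-4.751712 - (-5.83)) = 2.156576, which rounds to 2.1566.

2.1566


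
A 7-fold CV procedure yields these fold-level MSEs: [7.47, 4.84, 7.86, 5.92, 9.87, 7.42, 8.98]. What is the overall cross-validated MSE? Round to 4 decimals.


Add all fold MSEs: 52.3600.
Divide by k = 7: 52.3600/7 = 7.4800.

7.4800


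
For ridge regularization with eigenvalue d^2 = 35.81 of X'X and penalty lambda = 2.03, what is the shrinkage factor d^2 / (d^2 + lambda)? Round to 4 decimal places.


d^2 + lambda = 35.81 + 2.03 = 37.8400.
Shrinkage factor = 35.81/37.8400 = 0.9464.

0.9464


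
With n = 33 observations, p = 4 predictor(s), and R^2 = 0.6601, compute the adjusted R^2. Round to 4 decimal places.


Plug in: Adj R^2 = 1 - (1 - 0.6601) * 32/28.
= 1 - 0.3399 * 32/28
= 1 - 10.8768 / 28
= 1 - 0.3885 = 0.6115.

0.6115


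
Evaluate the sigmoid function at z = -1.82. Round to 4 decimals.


Compute exp(1.8200) = 6.1719.
Sigmoid = 1 / (1 + 6.1719) = 1 / 7.1719 = 0.1394.

0.1394


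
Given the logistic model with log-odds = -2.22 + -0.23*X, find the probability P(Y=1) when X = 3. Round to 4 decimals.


Linear predictor: z = -2.22 + -0.23 * 3 = -2.9100.
P = 1/(1 + exp(2.9100)) = 1/(1 + 18.3568) = 0.0517.

0.0517


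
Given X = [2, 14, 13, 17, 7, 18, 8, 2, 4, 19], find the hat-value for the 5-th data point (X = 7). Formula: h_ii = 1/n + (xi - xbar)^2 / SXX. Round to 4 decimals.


Mean of X: xbar = 10.4000.
SXX = 394.4000.
For X = 7: h = 1/10 + (7 - 10.4000)^2/394.4000 = 0.1293.

0.1293


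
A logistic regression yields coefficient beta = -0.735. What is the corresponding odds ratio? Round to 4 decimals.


exp(-0.735) = 0.4795.
So the odds ratio is 0.4795.

0.4795


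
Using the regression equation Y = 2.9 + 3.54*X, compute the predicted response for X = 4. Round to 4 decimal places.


Predicted value:
Y = 2.9 + (3.54)(4) = 2.9 + 14.1600 = 17.0600.

17.0600


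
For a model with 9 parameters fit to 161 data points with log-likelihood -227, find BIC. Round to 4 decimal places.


k * ln(n) = 9 * ln(161) = 9 * 5.081404 = 45.732636.
-2 * loglik = -2 * (-227) = 454.
BIC = 45.732636 + 454 = 499.732636, which rounds to 499.7326.

499.7326


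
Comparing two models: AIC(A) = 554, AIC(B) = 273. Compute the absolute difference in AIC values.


Absolute difference = |554 - 273| = 281.
The model with lower AIC (B) is preferred.

281


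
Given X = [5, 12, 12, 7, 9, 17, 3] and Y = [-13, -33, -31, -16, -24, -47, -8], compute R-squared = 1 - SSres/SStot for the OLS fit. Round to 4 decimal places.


Fit the OLS line: b0 = 1.5676, b1 = -2.8150.
SSres = 8.7235.
SStot = 1097.7143.
R^2 = 1 - 8.7235/1097.7143 = 0.9921.

0.9921


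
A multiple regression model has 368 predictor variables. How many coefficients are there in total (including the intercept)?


Including the intercept, the model has 368 predictor coefficients + 1 intercept.
Total = 369.

369


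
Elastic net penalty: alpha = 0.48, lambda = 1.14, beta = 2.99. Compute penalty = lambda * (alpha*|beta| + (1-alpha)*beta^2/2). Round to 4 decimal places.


L1 component = 0.48 * |2.99| = 1.4352.
L2 component = 0.52 * 2.99^2 / 2 = 2.3244.
Penalty = 1.14 * (1.4352 + 2.3244) = 1.14 * 3.7596 = 4.2860.

4.2860


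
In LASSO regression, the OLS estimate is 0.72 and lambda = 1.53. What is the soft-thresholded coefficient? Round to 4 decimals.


Absolute value: |0.72| = 0.72.
Compare to lambda = 1.53.
Since |beta| <= lambda, the coefficient is set to 0.

0.0000


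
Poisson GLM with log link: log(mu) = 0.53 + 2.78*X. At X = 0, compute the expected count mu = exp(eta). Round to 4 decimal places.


eta = 0.53 + 2.78 * 0 = 0.5300.
mu = exp(0.5300) = 1.6989.

1.6989


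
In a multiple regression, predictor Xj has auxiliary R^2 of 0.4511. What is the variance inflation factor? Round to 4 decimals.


Using VIF = 1/(1 - R^2_j):
1 - 0.4511 = 0.5489.
VIF = 1.8218.

1.8218


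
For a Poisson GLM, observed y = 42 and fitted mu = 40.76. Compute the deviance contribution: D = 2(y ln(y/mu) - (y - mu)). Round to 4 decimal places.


Compute y*ln(y/mu) = 42*ln(42/40.76) = 42*0.029968 = 1.258656.
y - mu = 1.24.
D = 2*(1.258656 - (1.24)) = 0.037312, which rounds to 0.0373.

0.0373


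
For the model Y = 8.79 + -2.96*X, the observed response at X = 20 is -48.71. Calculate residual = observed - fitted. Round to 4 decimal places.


Fitted value at X = 20 is yhat = 8.79 + -2.96*20 = -50.4100.
Residual = -48.71 - -50.4100 = 1.7000.

1.7000


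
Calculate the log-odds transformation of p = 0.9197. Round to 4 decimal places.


Compute the odds: 0.9197/0.0803 = 11.4533.
Take the natural log: ln(11.4533) = 2.4383.

2.4383


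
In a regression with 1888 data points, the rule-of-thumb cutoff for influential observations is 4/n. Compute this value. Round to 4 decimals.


Using the rule of thumb:
Threshold = 4 / 1888 = 0.0021.

0.0021


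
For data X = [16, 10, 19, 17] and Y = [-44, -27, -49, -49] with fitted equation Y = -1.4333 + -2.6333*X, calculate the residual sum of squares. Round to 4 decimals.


Predicted values from Y = -1.4333 + -2.6333*X.
Residuals: [-0.4339, 0.7663, 2.4660, -2.8006].
SSres = 14.7000.

14.7000


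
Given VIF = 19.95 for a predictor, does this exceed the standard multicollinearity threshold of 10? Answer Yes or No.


Check: VIF = 19.95 vs threshold = 10.
Since 19.95 >= 10, the answer is Yes.

Yes


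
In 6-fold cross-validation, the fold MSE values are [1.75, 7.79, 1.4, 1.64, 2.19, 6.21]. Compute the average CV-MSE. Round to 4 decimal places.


Sum of fold MSEs = 20.9800.
Average = 20.9800 / 6 = 3.4967.

3.4967


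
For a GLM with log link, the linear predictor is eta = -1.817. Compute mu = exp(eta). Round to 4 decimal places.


The inverse log link gives:
mu = exp(-1.817) = 0.1625.

0.1625


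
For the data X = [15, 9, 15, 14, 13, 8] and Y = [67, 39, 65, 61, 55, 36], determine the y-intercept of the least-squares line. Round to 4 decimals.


The slope is b1 = 4.3169.
Sample means are xbar = 12.3333 and ybar = 53.8333.
Intercept: b0 = 53.8333 - (4.3169)(12.3333) = 0.5915.

0.5915


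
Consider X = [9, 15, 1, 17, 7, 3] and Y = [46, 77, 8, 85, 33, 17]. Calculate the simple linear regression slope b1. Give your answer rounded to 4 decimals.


The sample means are xbar = 8.6667 and ybar = 44.3333.
Compute S_xx = 203.3333 and S_xy = 998.6667.
Slope b1 = S_xy / S_xx = 998.6667 / 203.3333 = 4.9115.

4.9115


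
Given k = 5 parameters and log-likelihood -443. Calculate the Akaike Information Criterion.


AIC = 2k - 2*loglik = 2(5) - 2(-443).
= 10 + 886 = 896.

896


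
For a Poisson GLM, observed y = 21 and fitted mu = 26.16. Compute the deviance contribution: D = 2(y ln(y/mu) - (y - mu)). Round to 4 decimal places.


y/mu = 21/26.16 = 0.802752 (approx.), and ln(21/26.16) = -0.219709.
y * ln(y/mu) = 21 * -0.219709 = -4.613889.
y - mu = -5.16.
D = 2 * (-4.613889 - -5.16) = 1.092222, which rounds to 1.0922.

1.0922


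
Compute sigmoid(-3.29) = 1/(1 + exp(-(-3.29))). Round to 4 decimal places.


Compute exp(3.2900) = 26.8429.
Sigmoid = 1 / (1 + 26.8429) = 1 / 27.8429 = 0.0359.

0.0359


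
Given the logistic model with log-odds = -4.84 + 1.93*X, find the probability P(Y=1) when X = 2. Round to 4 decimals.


Compute z = -4.84 + (1.93)(2) = -0.9800.
exp(-z) = 2.6645.
P = 1/(1 + 2.6645) = 0.2729.

0.2729


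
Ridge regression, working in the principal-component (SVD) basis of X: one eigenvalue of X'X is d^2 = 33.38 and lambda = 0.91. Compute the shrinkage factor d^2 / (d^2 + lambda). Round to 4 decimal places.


d^2 + lambda = 33.38 + 0.91 = 34.2900.
Shrinkage factor = 33.38/34.2900 = 0.9735.

0.9735


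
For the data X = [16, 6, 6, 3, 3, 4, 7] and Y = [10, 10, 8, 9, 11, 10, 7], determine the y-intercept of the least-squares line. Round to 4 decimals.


Compute b1 = -0.0070 from the OLS formula.
With xbar = 6.4286 and ybar = 9.2857, the intercept is:
b0 = 9.2857 - -0.0070 * 6.4286 = 9.3310.

9.3310


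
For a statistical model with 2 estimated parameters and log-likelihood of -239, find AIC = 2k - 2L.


Compute:
2k = 2*2 = 4.
-2*loglik = -2*(-239) = 478.
AIC = 4 + 478 = 482.

482


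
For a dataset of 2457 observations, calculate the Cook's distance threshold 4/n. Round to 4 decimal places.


Using the rule of thumb:
Threshold = 4 / 2457 = 0.0016.

0.0016


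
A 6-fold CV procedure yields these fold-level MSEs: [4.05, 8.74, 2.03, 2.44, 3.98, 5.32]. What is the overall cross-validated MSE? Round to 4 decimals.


Sum of fold MSEs = 26.5600.
Average = 26.5600 / 6 = 4.4267.

4.4267


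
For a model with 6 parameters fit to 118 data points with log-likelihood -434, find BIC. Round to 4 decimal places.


k * ln(n) = 6 * ln(118) = 6 * 4.770685 = 28.624110.
-2 * loglik = -2 * (-434) = 868.
BIC = 28.624110 + 868 = 896.624110, which rounds to 896.6241.

896.6241


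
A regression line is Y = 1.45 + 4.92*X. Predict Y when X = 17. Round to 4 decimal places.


Predicted value:
Y = 1.45 + (4.92)(17) = 1.45 + 83.6400 = 85.0900.

85.0900


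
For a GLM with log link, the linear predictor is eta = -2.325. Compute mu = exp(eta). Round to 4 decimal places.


mu = exp(eta) = exp(-2.325).
= 0.0978.

0.0978


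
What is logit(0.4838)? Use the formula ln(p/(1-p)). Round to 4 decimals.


Compute the odds: 0.4838/0.5162 = 0.9372.
Take the natural log: ln(0.9372) = -0.0648.

-0.0648


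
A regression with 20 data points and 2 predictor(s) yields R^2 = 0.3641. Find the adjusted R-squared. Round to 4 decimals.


Plug in: Adj R^2 = 1 - (1 - 0.3641) * 19/17.
= 1 - 0.6359 * 19/17
= 1 - 12.0821 / 17
= 1 - 0.7107 = 0.2893.

0.2893


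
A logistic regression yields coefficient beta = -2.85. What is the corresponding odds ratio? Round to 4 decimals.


Odds ratio = exp(beta) = exp(-2.85).
= 0.0578.

0.0578


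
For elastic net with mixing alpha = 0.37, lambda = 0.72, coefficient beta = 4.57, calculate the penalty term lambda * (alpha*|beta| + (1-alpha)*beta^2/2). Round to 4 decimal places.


Compute:
L1 = 0.37 * 4.57 = 1.6909.
L2 = 0.63 * 4.57^2 / 2 = 6.5787.
Penalty = 0.72 * (1.6909 + 6.5787) = 5.9541.

5.9541


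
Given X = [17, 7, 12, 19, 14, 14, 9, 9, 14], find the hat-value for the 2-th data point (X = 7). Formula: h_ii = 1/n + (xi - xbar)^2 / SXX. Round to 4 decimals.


n = 9, xbar = 12.7778.
SXX = sum((xi - xbar)^2) = 123.5556.
h = 1/9 + (7 - 12.7778)^2 / 123.5556 = 0.3813.

0.3813


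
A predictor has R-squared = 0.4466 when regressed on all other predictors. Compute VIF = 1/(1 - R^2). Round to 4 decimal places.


Denominator: 1 - 0.4466 = 0.5534.
VIF = 1 / 0.5534 = 1.8070.

1.8070


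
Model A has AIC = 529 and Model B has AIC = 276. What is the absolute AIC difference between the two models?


Absolute difference = |529 - 276| = 253.
The model with lower AIC (B) is preferred.

253


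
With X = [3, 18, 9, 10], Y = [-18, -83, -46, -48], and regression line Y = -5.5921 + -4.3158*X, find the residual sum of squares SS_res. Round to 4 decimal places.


Predicted values from Y = -5.5921 + -4.3158*X.
Residuals: [0.5395, 0.2765, -1.5657, 0.7501].
SSres = 3.3816.

3.3816


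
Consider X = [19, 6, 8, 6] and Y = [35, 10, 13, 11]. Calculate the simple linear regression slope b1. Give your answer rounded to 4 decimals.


The sample means are xbar = 9.7500 and ybar = 17.2500.
Compute S_xx = 116.7500 and S_xy = 222.2500.
Slope b1 = S_xy / S_xx = 222.2500 / 116.7500 = 1.9036.

1.9036


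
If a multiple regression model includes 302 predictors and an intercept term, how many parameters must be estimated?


Total coefficients = number of predictors + 1 (for the intercept).
= 302 + 1 = 303.

303


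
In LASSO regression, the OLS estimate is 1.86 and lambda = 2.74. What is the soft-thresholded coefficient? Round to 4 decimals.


|beta_OLS| = 1.86.
lambda = 2.74.
Since |beta| <= lambda, the coefficient is set to 0.
Result = 0.0000.

0.0000


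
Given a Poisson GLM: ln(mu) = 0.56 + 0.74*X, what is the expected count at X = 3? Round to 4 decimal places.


Linear predictor: eta = 0.56 + (0.74)(3) = 2.7800.
Expected count: mu = exp(2.7800) = 16.1190.

16.1190


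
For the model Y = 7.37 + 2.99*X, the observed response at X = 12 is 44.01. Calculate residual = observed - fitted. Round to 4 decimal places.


Compute yhat = 7.37 + (2.99)(12) = 43.2500.
Residual = actual - predicted = 44.01 - 43.2500 = 0.7600.

0.7600


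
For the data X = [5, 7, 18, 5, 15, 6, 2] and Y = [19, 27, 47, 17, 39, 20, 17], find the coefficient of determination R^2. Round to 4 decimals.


After computing the OLS fit (b0=10.0799, b1=1.9904):
SSres = 33.9807, SStot = 855.7143.
R^2 = 1 - 33.9807/855.7143 = 0.9603.

0.9603


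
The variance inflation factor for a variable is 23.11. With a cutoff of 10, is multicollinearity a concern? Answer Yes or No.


Check: VIF = 23.11 vs threshold = 10.
Since 23.11 >= 10, the answer is Yes.

Yes


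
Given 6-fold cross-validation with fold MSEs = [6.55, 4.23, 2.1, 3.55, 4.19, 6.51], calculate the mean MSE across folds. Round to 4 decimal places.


Total MSE across folds = 27.1300.
CV-MSE = 27.1300/6 = 4.5217.

4.5217


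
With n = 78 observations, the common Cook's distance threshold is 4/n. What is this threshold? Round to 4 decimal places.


The threshold is 4/n.
4/78 = 0.0513.

0.0513


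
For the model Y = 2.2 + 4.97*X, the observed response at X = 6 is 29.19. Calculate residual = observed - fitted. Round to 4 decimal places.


Fitted value at X = 6 is yhat = 2.2 + 4.97*6 = 32.0200.
Residual = 29.19 - 32.0200 = -2.8300.

-2.8300


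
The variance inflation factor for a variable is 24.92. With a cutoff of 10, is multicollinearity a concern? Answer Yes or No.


Compare VIF = 24.92 to the threshold of 10.
24.92 >= 10, so the answer is Yes.

Yes


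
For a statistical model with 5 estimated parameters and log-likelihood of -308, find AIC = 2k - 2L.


Compute:
2k = 2*5 = 10.
-2*loglik = -2*(-308) = 616.
AIC = 10 + 616 = 626.

626


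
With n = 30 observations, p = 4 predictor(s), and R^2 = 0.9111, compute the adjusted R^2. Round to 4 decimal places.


Adjusted R^2 = 1 - (1 - R^2) * (n-1)/(n-p-1).
(1 - R^2) = 0.0889.
(n-1)/(n-p-1) = 29/25.
(1 - R^2) * (n-1) = 0.0889 * 29 = 2.5781.
Divide by (n-p-1): 2.5781 / 25 = 0.1031.
Adj R^2 = 1 - 0.1031 = 0.8969.

0.8969


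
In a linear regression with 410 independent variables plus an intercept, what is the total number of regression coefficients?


Including the intercept, the model has 410 predictor coefficients + 1 intercept.
Total = 411.

411


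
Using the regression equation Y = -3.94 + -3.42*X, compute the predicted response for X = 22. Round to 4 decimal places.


Predicted value:
Y = -3.94 + (-3.42)(22) = -3.94 + -75.2400 = -79.1800.

-79.1800


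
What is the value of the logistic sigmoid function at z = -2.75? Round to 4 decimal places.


exp(2.7500) = 15.6426.
1 + exp(-z) = 16.6426.
sigmoid = 1/16.6426 = 0.0601.

0.0601


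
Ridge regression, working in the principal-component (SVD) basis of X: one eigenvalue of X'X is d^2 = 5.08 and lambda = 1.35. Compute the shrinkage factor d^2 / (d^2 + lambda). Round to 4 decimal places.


Compute the denominator: 5.08 + 1.35 = 6.4300.
Shrinkage factor = 5.08 / 6.4300 = 0.7900.

0.7900


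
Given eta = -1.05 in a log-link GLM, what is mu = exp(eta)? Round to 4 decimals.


mu = exp(eta) = exp(-1.05).
= 0.3499.

0.3499


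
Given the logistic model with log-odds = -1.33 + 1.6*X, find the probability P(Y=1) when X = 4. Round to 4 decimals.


Compute z = -1.33 + (1.6)(4) = 5.0700.
exp(-z) = 0.0063.
P = 1/(1 + 0.0063) = 0.9938.

0.9938


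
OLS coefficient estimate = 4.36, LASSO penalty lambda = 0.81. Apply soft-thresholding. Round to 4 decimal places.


Check: |4.36| = 4.36 vs lambda = 0.81.
Since |beta| > lambda, coefficient = sign(beta)*(|beta| - lambda) = 3.5500.
Soft-thresholded coefficient = 3.5500.

3.5500


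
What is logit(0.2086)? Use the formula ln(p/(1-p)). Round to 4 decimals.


1 - p = 0.7914.
p/(1-p) = 0.2636.
logit = ln(0.2636) = -1.3334.

-1.3334


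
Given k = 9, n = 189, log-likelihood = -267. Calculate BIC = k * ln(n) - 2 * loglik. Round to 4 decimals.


ln(189) = 5.241747.
k * ln(n) = 9 * 5.241747 = 47.175723.
-2L = 534.
BIC = 47.175723 + 534 = 581.175723, which rounds to 581.1757.

581.1757


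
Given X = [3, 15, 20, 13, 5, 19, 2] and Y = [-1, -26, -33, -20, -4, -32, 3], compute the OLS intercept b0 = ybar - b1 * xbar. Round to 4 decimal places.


First find the slope: b1 = -2.0000.
Means: xbar = 11.0000, ybar = -16.1429.
b0 = ybar - b1 * xbar = -16.1429 - -2.0000 * 11.0000 = 5.8571.

5.8571


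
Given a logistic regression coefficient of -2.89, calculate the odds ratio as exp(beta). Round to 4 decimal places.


Odds ratio = exp(beta) = exp(-2.89).
= 0.0556.

0.0556


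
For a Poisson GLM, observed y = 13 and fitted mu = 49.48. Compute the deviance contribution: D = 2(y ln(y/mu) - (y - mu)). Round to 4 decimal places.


Compute y*ln(y/mu) = 13*ln(13/49.48) = 13*-1.336619 = -17.376047.
y - mu = -36.48.
D = 2*(-17.376047 - (-36.48)) = 38.207906, which rounds to 38.2079.

38.2079


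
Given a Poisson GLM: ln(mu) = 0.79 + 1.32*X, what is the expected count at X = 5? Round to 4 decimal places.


eta = 0.79 + 1.32 * 5 = 7.3900.
mu = exp(7.3900) = 1619.7061.

1619.7061


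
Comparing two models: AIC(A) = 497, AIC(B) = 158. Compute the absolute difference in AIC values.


Absolute difference = |497 - 158| = 339.
The model with lower AIC (B) is preferred.

339


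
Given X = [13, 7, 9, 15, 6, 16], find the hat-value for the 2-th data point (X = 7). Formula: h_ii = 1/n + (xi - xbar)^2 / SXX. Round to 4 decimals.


n = 6, xbar = 11.0000.
SXX = sum((xi - xbar)^2) = 90.0000.
h = 1/6 + (7 - 11.0000)^2 / 90.0000 = 0.3444.

0.3444


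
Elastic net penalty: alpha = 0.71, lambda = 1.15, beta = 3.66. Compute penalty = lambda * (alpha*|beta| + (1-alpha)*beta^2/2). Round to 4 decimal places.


Compute:
L1 = 0.71 * 3.66 = 2.5986.
L2 = 0.29 * 3.66^2 / 2 = 1.9424.
Penalty = 1.15 * (2.5986 + 1.9424) = 5.2221.

5.2221


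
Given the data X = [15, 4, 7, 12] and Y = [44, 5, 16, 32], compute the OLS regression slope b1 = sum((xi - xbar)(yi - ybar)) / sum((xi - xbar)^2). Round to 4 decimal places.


The sample means are xbar = 9.5000 and ybar = 24.2500.
Compute S_xx = 73.0000 and S_xy = 254.5000.
Slope b1 = S_xy / S_xx = 254.5000 / 73.0000 = 3.4863.

3.4863


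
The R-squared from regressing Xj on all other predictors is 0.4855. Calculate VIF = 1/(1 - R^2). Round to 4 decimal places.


Using VIF = 1/(1 - R^2_j):
1 - 0.4855 = 0.5145.
VIF = 1.9436.

1.9436


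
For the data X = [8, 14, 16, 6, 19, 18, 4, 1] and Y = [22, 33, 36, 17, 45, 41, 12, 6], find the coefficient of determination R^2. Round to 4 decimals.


The fitted line is Y = 4.1844 + 2.0759*X.
SSres = 6.1032, SStot = 1426.0000.
R^2 = 1 - SSres/SStot = 0.9957.

0.9957


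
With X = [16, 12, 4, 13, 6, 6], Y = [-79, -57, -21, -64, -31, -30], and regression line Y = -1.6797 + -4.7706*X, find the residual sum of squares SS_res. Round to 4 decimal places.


Predicted values from Y = -1.6797 + -4.7706*X.
Residuals: [-0.9907, 1.9269, -0.2379, -0.3025, -0.6967, 0.3033].
SSres = 5.4199.

5.4199


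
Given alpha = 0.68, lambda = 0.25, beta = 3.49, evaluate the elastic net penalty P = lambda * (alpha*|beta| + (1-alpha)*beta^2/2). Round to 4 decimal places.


L1 component = 0.68 * |3.49| = 2.3732.
L2 component = 0.32 * 3.49^2 / 2 = 1.9488.
Penalty = 0.25 * (2.3732 + 1.9488) = 0.25 * 4.3220 = 1.0805.

1.0805


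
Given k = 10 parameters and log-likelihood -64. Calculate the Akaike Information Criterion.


AIC = 2*10 - 2*(-64).
= 20 + 128 = 148.

148


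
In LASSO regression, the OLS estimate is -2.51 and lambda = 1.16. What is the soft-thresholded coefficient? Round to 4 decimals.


Check: |-2.51| = 2.51 vs lambda = 1.16.
Since |beta| > lambda, coefficient = sign(beta)*(|beta| - lambda) = -1.3500.
Soft-thresholded coefficient = -1.3500.

-1.3500


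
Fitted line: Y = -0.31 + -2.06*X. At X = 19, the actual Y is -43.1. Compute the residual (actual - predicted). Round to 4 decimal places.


Predicted = -0.31 + -2.06 * 19 = -39.4500.
Residual = -43.1 - -39.4500 = -3.6500.

-3.6500
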